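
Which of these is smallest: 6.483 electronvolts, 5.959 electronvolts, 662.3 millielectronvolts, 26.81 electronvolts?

662.3 millielectronvolts

6.483 electronvolts = 6.483 electronvolts
5.959 electronvolts = 5.959 electronvolts
662.3 millielectronvolts = 0.6623 electronvolts
26.81 electronvolts = 26.81 electronvolts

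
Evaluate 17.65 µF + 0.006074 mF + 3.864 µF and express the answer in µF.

In µF:
  17.65 µF → 17.65
  0.006074 mF = 0.006074 × 10^3 µF = 6.074
  3.864 µF → 3.864
Sum: 17.65 + 6.074 + 3.864 = 27.588

27.588 µF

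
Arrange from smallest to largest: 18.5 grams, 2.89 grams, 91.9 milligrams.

91.9 milligrams < 2.89 grams < 18.5 grams

18.5 grams = 18.5 grams
2.89 grams = 2.89 grams
91.9 milligrams = 0.0919 grams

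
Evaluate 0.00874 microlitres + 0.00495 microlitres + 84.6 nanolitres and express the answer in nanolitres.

In nanolitres:
  0.00874 microlitres = 0.00874e3 nanolitres = 8.74
  0.00495 microlitres = 0.00495e3 nanolitres = 4.95
  84.6 nanolitres → 84.6
Sum: 8.74 + 4.95 + 84.6 = 98.29

98.29 nanolitres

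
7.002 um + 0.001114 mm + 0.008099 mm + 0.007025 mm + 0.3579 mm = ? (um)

381.14 um

In um:
  7.002 um → 7.002
  0.001114 mm = 0.001114 × 10³ um = 1.114
  0.008099 mm = 0.008099 × 10³ um = 8.099
  0.007025 mm = 0.007025 × 10³ um = 7.025
  0.3579 mm = 0.3579 × 10³ um = 357.9
Sum: 7.002 + 1.114 + 8.099 + 7.025 + 357.9 = 381.14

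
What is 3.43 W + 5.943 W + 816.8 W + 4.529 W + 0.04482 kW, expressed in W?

875.522 W

In W:
  3.43 W → 3.43
  5.943 W → 5.943
  816.8 W → 816.8
  4.529 W → 4.529
  0.04482 kW = 0.04482 × 10³ W = 44.82
Sum: 3.43 + 5.943 + 816.8 + 4.529 + 44.82 = 875.522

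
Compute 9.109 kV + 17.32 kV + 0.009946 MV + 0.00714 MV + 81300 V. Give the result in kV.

124.815 kV

In kV:
  9.109 kV → 9.109
  17.32 kV → 17.32
  0.009946 MV = 0.009946 × 10³ kV = 9.946
  0.00714 MV = 0.00714 × 10³ kV = 7.14
  81300 V = 81300 × 10⁻³ kV = 81.3
Sum: 9.109 + 17.32 + 9.946 + 7.14 + 81.3 = 124.815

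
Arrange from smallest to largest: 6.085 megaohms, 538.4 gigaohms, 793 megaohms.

6.085 megaohms = 6085000 ohms
538.4 gigaohms = 538400000000 ohms
793 megaohms = 793000000 ohms

6.085 megaohms < 793 megaohms < 538.4 gigaohms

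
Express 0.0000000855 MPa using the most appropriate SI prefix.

= 85.5e-3 Pa; 1e-3 is milli.

85.5 mPa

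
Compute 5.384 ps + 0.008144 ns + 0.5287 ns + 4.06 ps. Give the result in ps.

546.288 ps

In ps:
  5.384 ps → 5.384
  0.008144 ns = 0.008144e3 ps = 8.144
  0.5287 ns = 0.5287e3 ps = 528.7
  4.06 ps → 4.06
Sum: 5.384 + 8.144 + 528.7 + 4.06 = 546.288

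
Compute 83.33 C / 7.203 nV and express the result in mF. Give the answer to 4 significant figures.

(83.33) / (7.203 × 10^-9) = 11.5688 × 10^9 F

11570000000000 mF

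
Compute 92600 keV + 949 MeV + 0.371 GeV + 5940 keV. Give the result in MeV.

In MeV:
  92600 keV = 92600 × 10⁻³ MeV = 92.6
  949 MeV → 949
  0.371 GeV = 0.371 × 10³ MeV = 371
  5940 keV = 5940 × 10⁻³ MeV = 5.94
Sum: 92.6 + 949 + 371 + 5.94 = 1418.54

1418.54 MeV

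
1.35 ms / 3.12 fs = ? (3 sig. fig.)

(1.35 × 10^-3) / (3.12 × 10^-15) = 0.4327 × 10^12

433000000000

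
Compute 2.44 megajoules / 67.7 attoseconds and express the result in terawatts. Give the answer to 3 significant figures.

(2.44 × 10⁶) / (67.7 × 10⁻¹⁸) = 0.036041 × 10²⁴ W

36000000000 terawatts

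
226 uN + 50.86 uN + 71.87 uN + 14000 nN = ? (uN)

362.73 uN

In uN:
  226 uN → 226
  50.86 uN → 50.86
  71.87 uN → 71.87
  14000 nN = 14000 × 10⁻³ uN = 14
Sum: 226 + 50.86 + 71.87 + 14 = 362.73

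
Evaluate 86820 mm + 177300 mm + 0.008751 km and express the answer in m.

272.871 m

In m:
  86820 mm = 86820e-3 m = 86.82
  177300 mm = 177300e-3 m = 177.3
  0.008751 km = 0.008751e3 m = 8.751
Sum: 86.82 + 177.3 + 8.751 = 272.871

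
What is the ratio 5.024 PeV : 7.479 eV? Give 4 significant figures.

(5.024e15) / (7.479) = 0.67175e15

671700000000000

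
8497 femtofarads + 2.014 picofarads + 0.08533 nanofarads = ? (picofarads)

In picofarads:
  8497 femtofarads = 8497 × 10^-3 picofarads = 8.497
  2.014 picofarads → 2.014
  0.08533 nanofarads = 0.08533 × 10^3 picofarads = 85.33
Sum: 8.497 + 2.014 + 85.33 = 95.841

95.841 picofarads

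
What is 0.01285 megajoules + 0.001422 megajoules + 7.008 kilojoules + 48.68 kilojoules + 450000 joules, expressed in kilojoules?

In kilojoules:
  0.01285 megajoules = 0.01285 × 10^3 kilojoules = 12.85
  0.001422 megajoules = 0.001422 × 10^3 kilojoules = 1.422
  7.008 kilojoules → 7.008
  48.68 kilojoules → 48.68
  450000 joules = 450000 × 10^-3 kilojoules = 450
Sum: 12.85 + 1.422 + 7.008 + 48.68 + 450 = 519.96

519.96 kilojoules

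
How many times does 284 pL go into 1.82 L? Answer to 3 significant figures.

(1.82) / (284 × 10^-12) = 0.006408 × 10^12

6410000000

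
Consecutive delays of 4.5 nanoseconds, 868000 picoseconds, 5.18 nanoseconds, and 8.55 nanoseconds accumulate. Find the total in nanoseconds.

In nanoseconds:
  4.5 nanoseconds → 4.5
  868000 picoseconds = 868000 × 10⁻³ nanoseconds = 868
  5.18 nanoseconds → 5.18
  8.55 nanoseconds → 8.55
Sum: 4.5 + 868 + 5.18 + 8.55 = 886.23

886.23 nanoseconds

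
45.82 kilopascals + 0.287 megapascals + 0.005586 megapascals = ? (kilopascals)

In kilopascals:
  45.82 kilopascals → 45.82
  0.287 megapascals = 0.287 × 10³ kilopascals = 287
  0.005586 megapascals = 0.005586 × 10³ kilopascals = 5.586
Sum: 45.82 + 287 + 5.586 = 338.406

338.406 kilopascals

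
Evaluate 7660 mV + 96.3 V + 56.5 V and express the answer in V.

In V:
  7660 mV = 7660 × 10⁻³ V = 7.66
  96.3 V → 96.3
  56.5 V → 56.5
Sum: 7.66 + 96.3 + 56.5 = 160.46

160.46 V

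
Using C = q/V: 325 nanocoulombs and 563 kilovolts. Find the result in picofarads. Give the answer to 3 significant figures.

0.577 picofarads

(325 × 10^-9) / (563 × 10^3) = 0.57726 × 10^-12 F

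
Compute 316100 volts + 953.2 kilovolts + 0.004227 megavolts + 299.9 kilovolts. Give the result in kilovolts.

1573.427 kilovolts

In kilovolts:
  316100 volts = 316100 × 10⁻³ kilovolts = 316.1
  953.2 kilovolts → 953.2
  0.004227 megavolts = 0.004227 × 10³ kilovolts = 4.227
  299.9 kilovolts → 299.9
Sum: 316.1 + 953.2 + 4.227 + 299.9 = 1573.427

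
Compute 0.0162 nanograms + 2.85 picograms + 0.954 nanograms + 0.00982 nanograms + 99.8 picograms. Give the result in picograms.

1082.67 picograms

In picograms:
  0.0162 nanograms = 0.0162 × 10³ picograms = 16.2
  2.85 picograms → 2.85
  0.954 nanograms = 0.954 × 10³ picograms = 954
  0.00982 nanograms = 0.00982 × 10³ picograms = 9.82
  99.8 picograms → 99.8
Sum: 16.2 + 2.85 + 954 + 9.82 + 99.8 = 1082.67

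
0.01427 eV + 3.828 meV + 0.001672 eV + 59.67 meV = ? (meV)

In meV:
  0.01427 eV = 0.01427e3 meV = 14.27
  3.828 meV → 3.828
  0.001672 eV = 0.001672e3 meV = 1.672
  59.67 meV → 59.67
Sum: 14.27 + 3.828 + 1.672 + 59.67 = 79.44

79.44 meV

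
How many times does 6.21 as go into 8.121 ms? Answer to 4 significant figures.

1308000000000000

(8.121 × 10^-3) / (6.21 × 10^-18) = 1.3077 × 10^15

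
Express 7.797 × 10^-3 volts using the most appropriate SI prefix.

= 7.797 × 10^-3 volts; 10^-3 is milli.

7.797 millivolts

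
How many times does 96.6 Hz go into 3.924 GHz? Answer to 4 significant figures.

(3.924 × 10⁹) / (96.6) = 0.040621 × 10⁹

40620000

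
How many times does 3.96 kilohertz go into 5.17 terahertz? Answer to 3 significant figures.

(5.17 × 10¹²) / (3.96 × 10³) = 1.306 × 10⁹

1310000000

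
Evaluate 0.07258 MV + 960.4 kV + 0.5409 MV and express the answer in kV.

1573.88 kV

In kV:
  0.07258 MV = 0.07258 × 10³ kV = 72.58
  960.4 kV → 960.4
  0.5409 MV = 0.5409 × 10³ kV = 540.9
Sum: 72.58 + 960.4 + 540.9 = 1573.88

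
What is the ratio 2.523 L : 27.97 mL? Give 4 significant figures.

(2.523) / (27.97e-3) = 0.090204e3

90.20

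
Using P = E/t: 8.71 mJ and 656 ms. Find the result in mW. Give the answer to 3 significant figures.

13.3 mW

(8.71 × 10^-3) / (656 × 10^-3) = 0.013277 W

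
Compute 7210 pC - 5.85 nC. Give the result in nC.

1.36 nC

In nC:
  7210 pC = 7210 × 10^-3 nC = 7.21
  5.85 nC → 5.85
Difference: 7.21 - 5.85 = 1.36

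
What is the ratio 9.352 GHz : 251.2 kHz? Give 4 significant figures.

37230

(9.352 × 10^9) / (251.2 × 10^3) = 0.037229 × 10^6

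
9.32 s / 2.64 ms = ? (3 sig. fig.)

(9.32) / (2.64 × 10⁻³) = 3.53 × 10³

3530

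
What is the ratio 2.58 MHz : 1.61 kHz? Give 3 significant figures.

1600

(2.58 × 10⁶) / (1.61 × 10³) = 1.602 × 10³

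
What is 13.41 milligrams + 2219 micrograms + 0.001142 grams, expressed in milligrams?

In milligrams:
  13.41 milligrams → 13.41
  2219 micrograms = 2219e-3 milligrams = 2.219
  0.001142 grams = 0.001142e3 milligrams = 1.142
Sum: 13.41 + 2.219 + 1.142 = 16.771

16.771 milligrams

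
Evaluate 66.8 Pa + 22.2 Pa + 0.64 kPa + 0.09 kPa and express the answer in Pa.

819 Pa

In Pa:
  66.8 Pa → 66.8
  22.2 Pa → 22.2
  0.64 kPa = 0.64e3 Pa = 640
  0.09 kPa = 0.09e3 Pa = 90
Sum: 66.8 + 22.2 + 640 + 90 = 819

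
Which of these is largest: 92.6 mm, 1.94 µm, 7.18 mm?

92.6 mm

92.6 mm = 0.0926 m
1.94 µm = 0.00000194 m
7.18 mm = 0.00718 m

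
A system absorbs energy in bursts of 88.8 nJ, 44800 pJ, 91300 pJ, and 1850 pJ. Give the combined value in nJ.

In nJ:
  88.8 nJ → 88.8
  44800 pJ = 44800e-3 nJ = 44.8
  91300 pJ = 91300e-3 nJ = 91.3
  1850 pJ = 1850e-3 nJ = 1.85
Sum: 88.8 + 44.8 + 91.3 + 1.85 = 226.75

226.75 nJ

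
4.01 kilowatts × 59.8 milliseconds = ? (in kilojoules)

4.01e3 × 59.8e-3 = 239.798 J

0.239798 kilojoules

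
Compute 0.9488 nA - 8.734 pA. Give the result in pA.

In pA:
  0.9488 nA = 0.9488 × 10^3 pA = 948.8
  8.734 pA → 8.734
Difference: 948.8 - 8.734 = 940.066

940.066 pA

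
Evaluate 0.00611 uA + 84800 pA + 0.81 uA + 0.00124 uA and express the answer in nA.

In nA:
  0.00611 uA = 0.00611e3 nA = 6.11
  84800 pA = 84800e-3 nA = 84.8
  0.81 uA = 0.81e3 nA = 810
  0.00124 uA = 0.00124e3 nA = 1.24
Sum: 6.11 + 84.8 + 810 + 1.24 = 902.15

902.15 nA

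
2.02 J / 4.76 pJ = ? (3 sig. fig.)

(2.02) / (4.76 × 10⁻¹²) = 0.4244 × 10¹²

424000000000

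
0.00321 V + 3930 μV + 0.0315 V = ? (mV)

In mV:
  0.00321 V = 0.00321 × 10^3 mV = 3.21
  3930 μV = 3930 × 10^-3 mV = 3.93
  0.0315 V = 0.0315 × 10^3 mV = 31.5
Sum: 3.21 + 3.93 + 31.5 = 38.64

38.64 mV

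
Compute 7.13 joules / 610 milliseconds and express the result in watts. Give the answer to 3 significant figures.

(7.13) / (610e-3) = 0.011689e3 W

11.7 watts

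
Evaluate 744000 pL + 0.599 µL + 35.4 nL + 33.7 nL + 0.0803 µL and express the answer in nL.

1492.4 nL

In nL:
  744000 pL = 744000 × 10^-3 nL = 744
  0.599 µL = 0.599 × 10^3 nL = 599
  35.4 nL → 35.4
  33.7 nL → 33.7
  0.0803 µL = 0.0803 × 10^3 nL = 80.3
Sum: 744 + 599 + 35.4 + 33.7 + 80.3 = 1492.4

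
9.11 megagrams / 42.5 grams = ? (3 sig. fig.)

214000

(9.11e6) / (42.5) = 0.2144e6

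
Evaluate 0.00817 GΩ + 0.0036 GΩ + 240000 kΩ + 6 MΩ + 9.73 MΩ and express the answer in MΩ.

In MΩ:
  0.00817 GΩ = 0.00817 × 10³ MΩ = 8.17
  0.0036 GΩ = 0.0036 × 10³ MΩ = 3.6
  240000 kΩ = 240000 × 10⁻³ MΩ = 240
  6 MΩ → 6
  9.73 MΩ → 9.73
Sum: 8.17 + 3.6 + 240 + 6 + 9.73 = 267.5

267.5 MΩ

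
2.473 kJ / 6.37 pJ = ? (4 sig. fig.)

(2.473e3) / (6.37e-12) = 0.38823e15

388200000000000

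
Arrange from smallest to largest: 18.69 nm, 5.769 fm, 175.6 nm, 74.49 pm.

5.769 fm < 74.49 pm < 18.69 nm < 175.6 nm

18.69 nm = 0.00000001869 m
5.769 fm = 0.000000000000005769 m
175.6 nm = 0.0000001756 m
74.49 pm = 0.00000000007449 m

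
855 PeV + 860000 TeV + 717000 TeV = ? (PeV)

2432 PeV

In PeV:
  855 PeV → 855
  860000 TeV = 860000 × 10⁻³ PeV = 860
  717000 TeV = 717000 × 10⁻³ PeV = 717
Sum: 855 + 860 + 717 = 2432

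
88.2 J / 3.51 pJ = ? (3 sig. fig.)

(88.2) / (3.51e-12) = 25.13e12

25100000000000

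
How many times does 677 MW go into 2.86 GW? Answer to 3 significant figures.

4.22

(2.86 × 10⁹) / (677 × 10⁶) = 0.004225 × 10³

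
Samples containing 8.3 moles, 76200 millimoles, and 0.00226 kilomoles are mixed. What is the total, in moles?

86.76 moles

In moles:
  8.3 moles → 8.3
  76200 millimoles = 76200 × 10^-3 moles = 76.2
  0.00226 kilomoles = 0.00226 × 10^3 moles = 2.26
Sum: 8.3 + 76.2 + 2.26 = 86.76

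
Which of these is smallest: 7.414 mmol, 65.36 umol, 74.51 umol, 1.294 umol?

7.414 mmol = 0.007414 mol
65.36 umol = 0.00006536 mol
74.51 umol = 0.00007451 mol
1.294 umol = 0.000001294 mol

1.294 umol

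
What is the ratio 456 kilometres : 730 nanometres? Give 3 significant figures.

625000000000

(456e3) / (730e-9) = 0.6247e12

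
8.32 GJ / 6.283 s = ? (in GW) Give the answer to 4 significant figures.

1.324 GW

(8.32 × 10^9) / (6.283) = 1.32421 × 10^9 W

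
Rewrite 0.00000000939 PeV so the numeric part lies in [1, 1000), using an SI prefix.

= 9.39 × 10^6 eV; 10^6 is mega.

9.39 MeV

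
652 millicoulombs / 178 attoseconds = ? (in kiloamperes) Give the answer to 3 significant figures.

3660000000000 kiloamperes

(652e-3) / (178e-18) = 3.6629e15 A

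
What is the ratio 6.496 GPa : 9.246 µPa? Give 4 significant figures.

(6.496e9) / (9.246e-6) = 0.70257e15

702600000000000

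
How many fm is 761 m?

761000000000000000 fm

(no prefix) = 1e0, femto = 1e-15; factor is 1e15.
761 × 1e15 = 761000000000000000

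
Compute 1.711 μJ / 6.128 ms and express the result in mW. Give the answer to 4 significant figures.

(1.711e-6) / (6.128e-3) = 0.27921e-3 W

0.2792 mW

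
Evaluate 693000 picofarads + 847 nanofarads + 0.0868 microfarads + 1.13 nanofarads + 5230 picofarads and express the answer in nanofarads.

1633.16 nanofarads

In nanofarads:
  693000 picofarads = 693000 × 10⁻³ nanofarads = 693
  847 nanofarads → 847
  0.0868 microfarads = 0.0868 × 10³ nanofarads = 86.8
  1.13 nanofarads → 1.13
  5230 picofarads = 5230 × 10⁻³ nanofarads = 5.23
Sum: 693 + 847 + 86.8 + 1.13 + 5.23 = 1633.16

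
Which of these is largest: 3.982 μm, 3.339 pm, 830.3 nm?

3.982 μm

3.982 μm = 0.000003982 m
3.339 pm = 0.000000000003339 m
830.3 nm = 0.0000008303 m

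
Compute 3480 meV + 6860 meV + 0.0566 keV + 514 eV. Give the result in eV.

580.94 eV

In eV:
  3480 meV = 3480 × 10^-3 eV = 3.48
  6860 meV = 6860 × 10^-3 eV = 6.86
  0.0566 keV = 0.0566 × 10^3 eV = 56.6
  514 eV → 514
Sum: 3.48 + 6.86 + 56.6 + 514 = 580.94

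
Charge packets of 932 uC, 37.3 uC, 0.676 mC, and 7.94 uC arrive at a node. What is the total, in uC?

1653.24 uC

In uC:
  932 uC → 932
  37.3 uC → 37.3
  0.676 mC = 0.676 × 10³ uC = 676
  7.94 uC → 7.94
Sum: 932 + 37.3 + 676 + 7.94 = 1653.24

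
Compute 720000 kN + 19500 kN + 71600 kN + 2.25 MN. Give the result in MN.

In MN:
  720000 kN = 720000 × 10^-3 MN = 720
  19500 kN = 19500 × 10^-3 MN = 19.5
  71600 kN = 71600 × 10^-3 MN = 71.6
  2.25 MN → 2.25
Sum: 720 + 19.5 + 71.6 + 2.25 = 813.35

813.35 MN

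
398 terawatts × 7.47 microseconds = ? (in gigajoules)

2.97306 gigajoules

398e12 × 7.47e-6 = 2973.06e6 J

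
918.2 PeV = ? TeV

peta = 1e15, tera = 1e12; factor is 1e3.
918.2 × 1e3 = 918200

918200 TeV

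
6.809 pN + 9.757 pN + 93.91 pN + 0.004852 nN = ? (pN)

115.328 pN

In pN:
  6.809 pN → 6.809
  9.757 pN → 9.757
  93.91 pN → 93.91
  0.004852 nN = 0.004852 × 10^3 pN = 4.852
Sum: 6.809 + 9.757 + 93.91 + 4.852 = 115.328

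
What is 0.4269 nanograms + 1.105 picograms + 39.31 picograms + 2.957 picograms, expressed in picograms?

In picograms:
  0.4269 nanograms = 0.4269 × 10^3 picograms = 426.9
  1.105 picograms → 1.105
  39.31 picograms → 39.31
  2.957 picograms → 2.957
Sum: 426.9 + 1.105 + 39.31 + 2.957 = 470.272

470.272 picograms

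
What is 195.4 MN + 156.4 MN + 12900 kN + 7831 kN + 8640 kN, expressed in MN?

381.171 MN

In MN:
  195.4 MN → 195.4
  156.4 MN → 156.4
  12900 kN = 12900 × 10^-3 MN = 12.9
  7831 kN = 7831 × 10^-3 MN = 7.831
  8640 kN = 8640 × 10^-3 MN = 8.64
Sum: 195.4 + 156.4 + 12.9 + 7.831 + 8.64 = 381.171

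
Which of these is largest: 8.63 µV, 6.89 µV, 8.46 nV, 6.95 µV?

8.63 µV

8.63 µV = 0.00000863 V
6.89 µV = 0.00000689 V
8.46 nV = 0.00000000846 V
6.95 µV = 0.00000695 V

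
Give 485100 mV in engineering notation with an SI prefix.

= 485.1 V; mantissa already in [1, 1000).

485.1 V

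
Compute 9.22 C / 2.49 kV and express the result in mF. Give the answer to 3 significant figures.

3.70 mF

(9.22) / (2.49 × 10^3) = 3.7028 × 10^-3 F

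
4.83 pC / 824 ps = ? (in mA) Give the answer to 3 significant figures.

(4.83 × 10⁻¹²) / (824 × 10⁻¹²) = 0.0058617 A

5.86 mA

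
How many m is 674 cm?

centi = 10⁻², (no prefix) = 10⁰; factor is 10⁻².
674 × 10⁻² = 6.74

6.74 m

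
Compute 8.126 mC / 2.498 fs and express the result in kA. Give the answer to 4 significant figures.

3253000000 kA

(8.126 × 10^-3) / (2.498 × 10^-15) = 3.253 × 10^12 A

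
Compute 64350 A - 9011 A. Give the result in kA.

In kA:
  64350 A = 64350e-3 kA = 64.35
  9011 A = 9011e-3 kA = 9.011
Difference: 64.35 - 9.011 = 55.339

55.339 kA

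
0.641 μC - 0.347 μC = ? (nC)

In nC:
  0.641 μC = 0.641e3 nC = 641
  0.347 μC = 0.347e3 nC = 347
Difference: 641 - 347 = 294

294 nC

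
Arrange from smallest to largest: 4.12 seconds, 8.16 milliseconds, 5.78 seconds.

8.16 milliseconds < 4.12 seconds < 5.78 seconds

4.12 seconds = 4.12 seconds
8.16 milliseconds = 0.00816 seconds
5.78 seconds = 5.78 seconds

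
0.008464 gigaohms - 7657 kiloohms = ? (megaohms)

0.807 megaohms

In megaohms:
  0.008464 gigaohms = 0.008464 × 10^3 megaohms = 8.464
  7657 kiloohms = 7657 × 10^-3 megaohms = 7.657
Difference: 8.464 - 7.657 = 0.807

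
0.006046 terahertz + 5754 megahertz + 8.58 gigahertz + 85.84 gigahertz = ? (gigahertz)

In gigahertz:
  0.006046 terahertz = 0.006046 × 10³ gigahertz = 6.046
  5754 megahertz = 5754 × 10⁻³ gigahertz = 5.754
  8.58 gigahertz → 8.58
  85.84 gigahertz → 85.84
Sum: 6.046 + 5.754 + 8.58 + 85.84 = 106.22

106.22 gigahertz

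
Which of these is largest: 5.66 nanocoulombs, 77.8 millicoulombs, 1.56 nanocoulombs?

5.66 nanocoulombs = 0.00000000566 coulombs
77.8 millicoulombs = 0.0778 coulombs
1.56 nanocoulombs = 0.00000000156 coulombs

77.8 millicoulombs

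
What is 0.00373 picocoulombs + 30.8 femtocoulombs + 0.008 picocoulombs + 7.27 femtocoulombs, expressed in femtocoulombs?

49.8 femtocoulombs

In femtocoulombs:
  0.00373 picocoulombs = 0.00373 × 10³ femtocoulombs = 3.73
  30.8 femtocoulombs → 30.8
  0.008 picocoulombs = 0.008 × 10³ femtocoulombs = 8
  7.27 femtocoulombs → 7.27
Sum: 3.73 + 30.8 + 8 + 7.27 = 49.8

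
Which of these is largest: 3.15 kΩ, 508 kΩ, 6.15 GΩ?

6.15 GΩ

3.15 kΩ = 3150 Ω
508 kΩ = 508000 Ω
6.15 GΩ = 6150000000 Ω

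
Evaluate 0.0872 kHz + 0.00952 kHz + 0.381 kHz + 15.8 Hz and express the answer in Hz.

In Hz:
  0.0872 kHz = 0.0872e3 Hz = 87.2
  0.00952 kHz = 0.00952e3 Hz = 9.52
  0.381 kHz = 0.381e3 Hz = 381
  15.8 Hz → 15.8
Sum: 87.2 + 9.52 + 381 + 15.8 = 493.52

493.52 Hz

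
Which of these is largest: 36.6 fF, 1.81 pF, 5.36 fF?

36.6 fF = 0.0000000000000366 F
1.81 pF = 0.00000000000181 F
5.36 fF = 0.00000000000000536 F

1.81 pF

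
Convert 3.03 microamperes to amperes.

micro = 10⁻⁶, (no prefix) = 10⁰; factor is 10⁻⁶.
3.03 × 10⁻⁶ = 0.00000303

0.00000303 amperes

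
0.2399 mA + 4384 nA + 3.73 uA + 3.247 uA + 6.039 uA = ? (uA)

In uA:
  0.2399 mA = 0.2399 × 10³ uA = 239.9
  4384 nA = 4384 × 10⁻³ uA = 4.384
  3.73 uA → 3.73
  3.247 uA → 3.247
  6.039 uA → 6.039
Sum: 239.9 + 4.384 + 3.73 + 3.247 + 6.039 = 257.3

257.3 uA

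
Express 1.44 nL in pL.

1440 pL

nano = 1e-9, pico = 1e-12; factor is 1e3.
1.44 × 1e3 = 1440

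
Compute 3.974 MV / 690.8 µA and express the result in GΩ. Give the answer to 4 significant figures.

5.753 GΩ

(3.974e6) / (690.8e-6) = 0.00575275e12 Ω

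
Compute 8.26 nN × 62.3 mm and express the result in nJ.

8.26 × 10^-9 × 62.3 × 10^-3 = 514.598 × 10^-12 J

0.514598 nJ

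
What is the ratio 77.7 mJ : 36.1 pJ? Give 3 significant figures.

2150000000

(77.7 × 10⁻³) / (36.1 × 10⁻¹²) = 2.152 × 10⁹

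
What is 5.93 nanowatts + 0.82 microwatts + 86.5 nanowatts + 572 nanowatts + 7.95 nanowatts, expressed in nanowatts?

1492.38 nanowatts

In nanowatts:
  5.93 nanowatts → 5.93
  0.82 microwatts = 0.82 × 10³ nanowatts = 820
  86.5 nanowatts → 86.5
  572 nanowatts → 572
  7.95 nanowatts → 7.95
Sum: 5.93 + 820 + 86.5 + 572 + 7.95 = 1492.38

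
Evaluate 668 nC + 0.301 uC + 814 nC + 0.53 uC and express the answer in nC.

In nC:
  668 nC → 668
  0.301 uC = 0.301e3 nC = 301
  814 nC → 814
  0.53 uC = 0.53e3 nC = 530
Sum: 668 + 301 + 814 + 530 = 2313

2313 nC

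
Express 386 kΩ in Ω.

kilo = 1e3, (no prefix) = 1e0; factor is 1e3.
386 × 1e3 = 386000

386000 Ω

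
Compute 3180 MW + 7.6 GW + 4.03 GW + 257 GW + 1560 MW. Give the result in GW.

In GW:
  3180 MW = 3180 × 10^-3 GW = 3.18
  7.6 GW → 7.6
  4.03 GW → 4.03
  257 GW → 257
  1560 MW = 1560 × 10^-3 GW = 1.56
Sum: 3.18 + 7.6 + 4.03 + 257 + 1.56 = 273.37

273.37 GW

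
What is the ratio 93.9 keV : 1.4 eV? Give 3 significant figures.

67100

(93.9e3) / (1.4) = 67.07e3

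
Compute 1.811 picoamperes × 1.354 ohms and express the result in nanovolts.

0.002452094 nanovolts

1.811e-12 × 1.354 = 2.452094e-12 V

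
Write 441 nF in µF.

0.441 µF

nano = 1e-9, micro = 1e-6; factor is 1e-3.
441 × 1e-3 = 0.441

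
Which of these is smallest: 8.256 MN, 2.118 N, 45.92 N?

2.118 N

8.256 MN = 8256000 N
2.118 N = 2.118 N
45.92 N = 45.92 N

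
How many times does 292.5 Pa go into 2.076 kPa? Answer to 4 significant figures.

7.097

(2.076 × 10³) / (292.5) = 0.0070974 × 10³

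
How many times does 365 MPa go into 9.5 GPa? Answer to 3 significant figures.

(9.5 × 10^9) / (365 × 10^6) = 0.02603 × 10^3

26.0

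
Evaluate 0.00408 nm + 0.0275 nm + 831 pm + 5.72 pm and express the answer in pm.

868.3 pm

In pm:
  0.00408 nm = 0.00408e3 pm = 4.08
  0.0275 nm = 0.0275e3 pm = 27.5
  831 pm → 831
  5.72 pm → 5.72
Sum: 4.08 + 27.5 + 831 + 5.72 = 868.3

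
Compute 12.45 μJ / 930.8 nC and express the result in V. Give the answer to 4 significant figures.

13.38 V

(12.45e-6) / (930.8e-9) = 0.0133756e3 V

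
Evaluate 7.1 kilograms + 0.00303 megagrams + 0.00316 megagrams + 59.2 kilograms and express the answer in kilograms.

In kilograms:
  7.1 kilograms → 7.1
  0.00303 megagrams = 0.00303e3 kilograms = 3.03
  0.00316 megagrams = 0.00316e3 kilograms = 3.16
  59.2 kilograms → 59.2
Sum: 7.1 + 3.03 + 3.16 + 59.2 = 72.49

72.49 kilograms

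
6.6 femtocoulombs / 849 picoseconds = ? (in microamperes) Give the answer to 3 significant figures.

(6.6e-15) / (849e-12) = 0.0077739e-3 A

7.77 microamperes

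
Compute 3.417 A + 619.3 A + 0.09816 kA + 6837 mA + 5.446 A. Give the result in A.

733.16 A

In A:
  3.417 A → 3.417
  619.3 A → 619.3
  0.09816 kA = 0.09816e3 A = 98.16
  6837 mA = 6837e-3 A = 6.837
  5.446 A → 5.446
Sum: 3.417 + 619.3 + 98.16 + 6.837 + 5.446 = 733.16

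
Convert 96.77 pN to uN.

pico = 10^-12, micro = 10^-6; factor is 10^-6.
96.77 × 10^-6 = 0.00009677

0.00009677 uN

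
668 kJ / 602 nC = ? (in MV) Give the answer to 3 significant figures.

(668e3) / (602e-9) = 1.1096e12 V

1110000 MV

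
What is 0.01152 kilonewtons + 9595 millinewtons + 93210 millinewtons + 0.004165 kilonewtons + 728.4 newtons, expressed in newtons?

In newtons:
  0.01152 kilonewtons = 0.01152e3 newtons = 11.52
  9595 millinewtons = 9595e-3 newtons = 9.595
  93210 millinewtons = 93210e-3 newtons = 93.21
  0.004165 kilonewtons = 0.004165e3 newtons = 4.165
  728.4 newtons → 728.4
Sum: 11.52 + 9.595 + 93.21 + 4.165 + 728.4 = 846.89

846.89 newtons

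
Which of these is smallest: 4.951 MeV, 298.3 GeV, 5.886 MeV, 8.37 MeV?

4.951 MeV = 4951000 eV
298.3 GeV = 298300000000 eV
5.886 MeV = 5886000 eV
8.37 MeV = 8370000 eV

4.951 MeV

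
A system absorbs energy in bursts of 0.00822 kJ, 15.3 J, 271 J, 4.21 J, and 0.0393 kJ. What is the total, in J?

338.03 J

In J:
  0.00822 kJ = 0.00822e3 J = 8.22
  15.3 J → 15.3
  271 J → 271
  4.21 J → 4.21
  0.0393 kJ = 0.0393e3 J = 39.3
Sum: 8.22 + 15.3 + 271 + 4.21 + 39.3 = 338.03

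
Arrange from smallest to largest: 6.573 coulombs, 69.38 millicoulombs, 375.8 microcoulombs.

6.573 coulombs = 6.573 coulombs
69.38 millicoulombs = 0.06938 coulombs
375.8 microcoulombs = 0.0003758 coulombs

375.8 microcoulombs < 69.38 millicoulombs < 6.573 coulombs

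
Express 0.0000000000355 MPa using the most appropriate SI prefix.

= 35.5 × 10⁻⁶ Pa; 10⁻⁶ is micro.

35.5 µPa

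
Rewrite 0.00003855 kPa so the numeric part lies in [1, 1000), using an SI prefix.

= 38.55 × 10^-3 Pa; 10^-3 is milli.

38.55 mPa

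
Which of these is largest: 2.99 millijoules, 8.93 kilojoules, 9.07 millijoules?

2.99 millijoules = 0.00299 joules
8.93 kilojoules = 8930 joules
9.07 millijoules = 0.00907 joules

8.93 kilojoules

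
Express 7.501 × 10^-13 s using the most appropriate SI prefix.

750.1 fs

= 750.1 × 10^-15 s; 10^-15 is femto.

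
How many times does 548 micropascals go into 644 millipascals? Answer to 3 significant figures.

1180

(644 × 10⁻³) / (548 × 10⁻⁶) = 1.175 × 10³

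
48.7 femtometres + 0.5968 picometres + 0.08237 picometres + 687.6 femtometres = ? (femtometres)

1415.47 femtometres

In femtometres:
  48.7 femtometres → 48.7
  0.5968 picometres = 0.5968 × 10³ femtometres = 596.8
  0.08237 picometres = 0.08237 × 10³ femtometres = 82.37
  687.6 femtometres → 687.6
Sum: 48.7 + 596.8 + 82.37 + 687.6 = 1415.47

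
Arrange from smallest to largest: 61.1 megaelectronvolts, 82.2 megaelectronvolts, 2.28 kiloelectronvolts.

2.28 kiloelectronvolts < 61.1 megaelectronvolts < 82.2 megaelectronvolts

61.1 megaelectronvolts = 61100000 electronvolts
82.2 megaelectronvolts = 82200000 electronvolts
2.28 kiloelectronvolts = 2280 electronvolts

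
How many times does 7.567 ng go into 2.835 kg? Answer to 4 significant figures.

374700000000

(2.835e3) / (7.567e-9) = 0.37465e12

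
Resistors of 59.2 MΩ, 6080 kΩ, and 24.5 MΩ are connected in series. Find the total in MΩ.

In MΩ:
  59.2 MΩ → 59.2
  6080 kΩ = 6080e-3 MΩ = 6.08
  24.5 MΩ → 24.5
Sum: 59.2 + 6.08 + 24.5 = 89.78

89.78 MΩ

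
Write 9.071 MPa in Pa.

mega = 10^6, (no prefix) = 10^0; factor is 10^6.
9.071 × 10^6 = 9071000

9071000 Pa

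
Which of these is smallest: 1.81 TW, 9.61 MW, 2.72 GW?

1.81 TW = 1810000000000 W
9.61 MW = 9610000 W
2.72 GW = 2720000000 W

9.61 MW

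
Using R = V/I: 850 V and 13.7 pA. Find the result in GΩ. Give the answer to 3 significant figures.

(850) / (13.7e-12) = 62.044e12 Ω

62000 GΩ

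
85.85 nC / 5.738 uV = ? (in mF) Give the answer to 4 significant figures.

14.96 mF

(85.85 × 10⁻⁹) / (5.738 × 10⁻⁶) = 14.9617 × 10⁻³ F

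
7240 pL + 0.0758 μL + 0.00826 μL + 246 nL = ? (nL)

In nL:
  7240 pL = 7240e-3 nL = 7.24
  0.0758 μL = 0.0758e3 nL = 75.8
  0.00826 μL = 0.00826e3 nL = 8.26
  246 nL → 246
Sum: 7.24 + 75.8 + 8.26 + 246 = 337.3

337.3 nL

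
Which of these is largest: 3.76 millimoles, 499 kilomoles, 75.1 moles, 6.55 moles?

3.76 millimoles = 0.00376 moles
499 kilomoles = 499000 moles
75.1 moles = 75.1 moles
6.55 moles = 6.55 moles

499 kilomoles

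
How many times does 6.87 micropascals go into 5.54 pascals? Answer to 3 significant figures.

(5.54) / (6.87 × 10⁻⁶) = 0.8064 × 10⁶

806000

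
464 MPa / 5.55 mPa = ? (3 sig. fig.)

(464 × 10^6) / (5.55 × 10^-3) = 83.6 × 10^9

83600000000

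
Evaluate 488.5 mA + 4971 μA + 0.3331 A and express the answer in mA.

In mA:
  488.5 mA → 488.5
  4971 μA = 4971 × 10^-3 mA = 4.971
  0.3331 A = 0.3331 × 10^3 mA = 333.1
Sum: 488.5 + 4.971 + 333.1 = 826.571

826.571 mA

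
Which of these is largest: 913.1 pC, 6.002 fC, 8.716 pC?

913.1 pC = 0.0000000009131 C
6.002 fC = 0.000000000000006002 C
8.716 pC = 0.000000000008716 C

913.1 pC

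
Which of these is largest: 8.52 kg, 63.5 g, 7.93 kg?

8.52 kg

8.52 kg = 8520 g
63.5 g = 63.5 g
7.93 kg = 7930 g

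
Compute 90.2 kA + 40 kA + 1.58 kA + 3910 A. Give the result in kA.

135.69 kA

In kA:
  90.2 kA → 90.2
  40 kA → 40
  1.58 kA → 1.58
  3910 A = 3910 × 10^-3 kA = 3.91
Sum: 90.2 + 40 + 1.58 + 3.91 = 135.69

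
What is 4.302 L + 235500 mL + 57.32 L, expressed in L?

In L:
  4.302 L → 4.302
  235500 mL = 235500 × 10^-3 L = 235.5
  57.32 L → 57.32
Sum: 4.302 + 235.5 + 57.32 = 297.122

297.122 L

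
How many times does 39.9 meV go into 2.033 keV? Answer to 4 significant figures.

50950

(2.033e3) / (39.9e-3) = 0.050952e6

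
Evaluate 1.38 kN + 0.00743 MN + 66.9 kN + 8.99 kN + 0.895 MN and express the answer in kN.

In kN:
  1.38 kN → 1.38
  0.00743 MN = 0.00743 × 10^3 kN = 7.43
  66.9 kN → 66.9
  8.99 kN → 8.99
  0.895 MN = 0.895 × 10^3 kN = 895
Sum: 1.38 + 7.43 + 66.9 + 8.99 + 895 = 979.7

979.7 kN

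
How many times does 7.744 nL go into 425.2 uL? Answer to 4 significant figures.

(425.2 × 10⁻⁶) / (7.744 × 10⁻⁹) = 54.907 × 10³

54910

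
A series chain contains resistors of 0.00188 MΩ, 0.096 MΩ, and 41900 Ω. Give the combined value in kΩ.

139.78 kΩ

In kΩ:
  0.00188 MΩ = 0.00188 × 10^3 kΩ = 1.88
  0.096 MΩ = 0.096 × 10^3 kΩ = 96
  41900 Ω = 41900 × 10^-3 kΩ = 41.9
Sum: 1.88 + 96 + 41.9 = 139.78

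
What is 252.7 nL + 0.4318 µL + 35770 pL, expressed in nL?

In nL:
  252.7 nL → 252.7
  0.4318 µL = 0.4318e3 nL = 431.8
  35770 pL = 35770e-3 nL = 35.77
Sum: 252.7 + 431.8 + 35.77 = 720.27

720.27 nL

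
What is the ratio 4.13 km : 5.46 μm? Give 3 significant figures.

756000000

(4.13 × 10³) / (5.46 × 10⁻⁶) = 0.7564 × 10⁹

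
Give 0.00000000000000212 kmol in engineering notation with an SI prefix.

= 2.12 × 10^-12 mol; 10^-12 is pico.

2.12 pmol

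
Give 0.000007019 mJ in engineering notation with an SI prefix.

= 7.019 × 10⁻⁹ J; 10⁻⁹ is nano.

7.019 nJ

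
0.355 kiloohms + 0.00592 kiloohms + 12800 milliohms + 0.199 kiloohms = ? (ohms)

In ohms:
  0.355 kiloohms = 0.355 × 10^3 ohms = 355
  0.00592 kiloohms = 0.00592 × 10^3 ohms = 5.92
  12800 milliohms = 12800 × 10^-3 ohms = 12.8
  0.199 kiloohms = 0.199 × 10^3 ohms = 199
Sum: 355 + 5.92 + 12.8 + 199 = 572.72

572.72 ohms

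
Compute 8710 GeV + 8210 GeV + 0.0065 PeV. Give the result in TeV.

23.42 TeV

In TeV:
  8710 GeV = 8710 × 10⁻³ TeV = 8.71
  8210 GeV = 8210 × 10⁻³ TeV = 8.21
  0.0065 PeV = 0.0065 × 10³ TeV = 6.5
Sum: 8.71 + 8.21 + 6.5 = 23.42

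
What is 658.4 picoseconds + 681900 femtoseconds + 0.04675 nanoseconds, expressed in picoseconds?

1387.05 picoseconds

In picoseconds:
  658.4 picoseconds → 658.4
  681900 femtoseconds = 681900 × 10^-3 picoseconds = 681.9
  0.04675 nanoseconds = 0.04675 × 10^3 picoseconds = 46.75
Sum: 658.4 + 681.9 + 46.75 = 1387.05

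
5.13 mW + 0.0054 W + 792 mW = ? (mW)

802.53 mW

In mW:
  5.13 mW → 5.13
  0.0054 W = 0.0054e3 mW = 5.4
  792 mW → 792
Sum: 5.13 + 5.4 + 792 = 802.53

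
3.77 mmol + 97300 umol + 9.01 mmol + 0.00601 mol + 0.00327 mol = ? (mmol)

In mmol:
  3.77 mmol → 3.77
  97300 umol = 97300 × 10^-3 mmol = 97.3
  9.01 mmol → 9.01
  0.00601 mol = 0.00601 × 10^3 mmol = 6.01
  0.00327 mol = 0.00327 × 10^3 mmol = 3.27
Sum: 3.77 + 97.3 + 9.01 + 6.01 + 3.27 = 119.36

119.36 mmol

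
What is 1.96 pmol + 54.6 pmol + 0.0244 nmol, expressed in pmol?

In pmol:
  1.96 pmol → 1.96
  54.6 pmol → 54.6
  0.0244 nmol = 0.0244 × 10^3 pmol = 24.4
Sum: 1.96 + 54.6 + 24.4 = 80.96

80.96 pmol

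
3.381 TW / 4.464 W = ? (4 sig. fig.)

(3.381e12) / (4.464) = 0.75739e12

757400000000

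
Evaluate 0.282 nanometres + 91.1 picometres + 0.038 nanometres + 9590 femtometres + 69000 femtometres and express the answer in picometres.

In picometres:
  0.282 nanometres = 0.282e3 picometres = 282
  91.1 picometres → 91.1
  0.038 nanometres = 0.038e3 picometres = 38
  9590 femtometres = 9590e-3 picometres = 9.59
  69000 femtometres = 69000e-3 picometres = 69
Sum: 282 + 91.1 + 38 + 9.59 + 69 = 489.69

489.69 picometres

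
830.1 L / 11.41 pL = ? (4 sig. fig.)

72750000000000

(830.1) / (11.41e-12) = 72.752e12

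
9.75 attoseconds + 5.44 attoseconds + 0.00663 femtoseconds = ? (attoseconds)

In attoseconds:
  9.75 attoseconds → 9.75
  5.44 attoseconds → 5.44
  0.00663 femtoseconds = 0.00663 × 10³ attoseconds = 6.63
Sum: 9.75 + 5.44 + 6.63 = 21.82

21.82 attoseconds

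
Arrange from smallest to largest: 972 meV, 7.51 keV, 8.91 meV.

972 meV = 0.972 eV
7.51 keV = 7510 eV
8.91 meV = 0.00891 eV

8.91 meV < 972 meV < 7.51 keV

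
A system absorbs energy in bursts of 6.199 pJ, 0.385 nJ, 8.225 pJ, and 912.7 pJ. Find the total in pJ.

1312.124 pJ

In pJ:
  6.199 pJ → 6.199
  0.385 nJ = 0.385e3 pJ = 385
  8.225 pJ → 8.225
  912.7 pJ → 912.7
Sum: 6.199 + 385 + 8.225 + 912.7 = 1312.124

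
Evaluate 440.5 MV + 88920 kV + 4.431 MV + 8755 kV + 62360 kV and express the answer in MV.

In MV:
  440.5 MV → 440.5
  88920 kV = 88920 × 10^-3 MV = 88.92
  4.431 MV → 4.431
  8755 kV = 8755 × 10^-3 MV = 8.755
  62360 kV = 62360 × 10^-3 MV = 62.36
Sum: 440.5 + 88.92 + 4.431 + 8.755 + 62.36 = 604.966

604.966 MV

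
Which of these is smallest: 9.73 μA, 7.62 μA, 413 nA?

9.73 μA = 0.00000973 A
7.62 μA = 0.00000762 A
413 nA = 0.000000413 A

413 nA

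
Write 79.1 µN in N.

0.0000791 N

micro = 10⁻⁶, (no prefix) = 10⁰; factor is 10⁻⁶.
79.1 × 10⁻⁶ = 0.0000791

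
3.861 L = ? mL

3861 mL

(no prefix) = 10^0, milli = 10^-3; factor is 10^3.
3.861 × 10^3 = 3861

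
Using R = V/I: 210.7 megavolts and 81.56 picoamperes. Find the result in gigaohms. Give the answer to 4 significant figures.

2583000000 gigaohms

(210.7e6) / (81.56e-12) = 2.58337e18 Ω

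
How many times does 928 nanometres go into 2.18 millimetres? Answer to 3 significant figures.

2350

(2.18e-3) / (928e-9) = 0.002349e6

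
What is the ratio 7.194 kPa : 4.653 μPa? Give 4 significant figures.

1546000000

(7.194 × 10³) / (4.653 × 10⁻⁶) = 1.5461 × 10⁹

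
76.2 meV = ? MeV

0.0000000762 MeV

milli = 10^-3, mega = 10^6; factor is 10^-9.
76.2 × 10^-9 = 0.0000000762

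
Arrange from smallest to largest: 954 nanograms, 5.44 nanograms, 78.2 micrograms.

5.44 nanograms < 954 nanograms < 78.2 micrograms

954 nanograms = 0.000000954 grams
5.44 nanograms = 0.00000000544 grams
78.2 micrograms = 0.0000782 grams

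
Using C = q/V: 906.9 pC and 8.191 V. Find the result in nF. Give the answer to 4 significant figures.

0.1107 nF

(906.9e-12) / (8.191) = 110.719e-12 F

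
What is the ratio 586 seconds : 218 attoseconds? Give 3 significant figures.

2690000000000000000

(586) / (218 × 10^-18) = 2.688 × 10^18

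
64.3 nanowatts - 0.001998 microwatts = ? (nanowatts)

In nanowatts:
  64.3 nanowatts → 64.3
  0.001998 microwatts = 0.001998 × 10^3 nanowatts = 1.998
Difference: 64.3 - 1.998 = 62.302

62.302 nanowatts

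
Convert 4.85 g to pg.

(no prefix) = 1e0, pico = 1e-12; factor is 1e12.
4.85 × 1e12 = 4850000000000

4850000000000 pg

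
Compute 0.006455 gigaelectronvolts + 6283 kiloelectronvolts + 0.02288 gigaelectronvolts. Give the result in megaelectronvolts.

In megaelectronvolts:
  0.006455 gigaelectronvolts = 0.006455 × 10³ megaelectronvolts = 6.455
  6283 kiloelectronvolts = 6283 × 10⁻³ megaelectronvolts = 6.283
  0.02288 gigaelectronvolts = 0.02288 × 10³ megaelectronvolts = 22.88
Sum: 6.455 + 6.283 + 22.88 = 35.618

35.618 megaelectronvolts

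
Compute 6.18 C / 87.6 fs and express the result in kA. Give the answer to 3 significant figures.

70500000000 kA

(6.18) / (87.6 × 10⁻¹⁵) = 0.070548 × 10¹⁵ A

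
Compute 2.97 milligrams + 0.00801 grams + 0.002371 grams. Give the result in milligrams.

13.351 milligrams

In milligrams:
  2.97 milligrams → 2.97
  0.00801 grams = 0.00801 × 10^3 milligrams = 8.01
  0.002371 grams = 0.002371 × 10^3 milligrams = 2.371
Sum: 2.97 + 8.01 + 2.371 = 13.351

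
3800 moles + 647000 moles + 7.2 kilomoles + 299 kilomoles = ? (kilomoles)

957 kilomoles

In kilomoles:
  3800 moles = 3800 × 10⁻³ kilomoles = 3.8
  647000 moles = 647000 × 10⁻³ kilomoles = 647
  7.2 kilomoles → 7.2
  299 kilomoles → 299
Sum: 3.8 + 647 + 7.2 + 299 = 957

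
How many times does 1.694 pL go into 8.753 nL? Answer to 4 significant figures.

(8.753 × 10^-9) / (1.694 × 10^-12) = 5.1671 × 10^3

5167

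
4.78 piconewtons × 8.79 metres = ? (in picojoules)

4.78e-12 × 8.79 = 42.0162e-12 J

42.0162 picojoules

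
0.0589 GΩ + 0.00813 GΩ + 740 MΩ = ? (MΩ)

807.03 MΩ

In MΩ:
  0.0589 GΩ = 0.0589 × 10³ MΩ = 58.9
  0.00813 GΩ = 0.00813 × 10³ MΩ = 8.13
  740 MΩ → 740
Sum: 58.9 + 8.13 + 740 = 807.03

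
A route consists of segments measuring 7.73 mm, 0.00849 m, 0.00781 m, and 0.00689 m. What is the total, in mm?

In mm:
  7.73 mm → 7.73
  0.00849 m = 0.00849e3 mm = 8.49
  0.00781 m = 0.00781e3 mm = 7.81
  0.00689 m = 0.00689e3 mm = 6.89
Sum: 7.73 + 8.49 + 7.81 + 6.89 = 30.92

30.92 mm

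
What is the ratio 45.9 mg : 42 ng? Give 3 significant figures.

(45.9 × 10^-3) / (42 × 10^-9) = 1.093 × 10^6

1090000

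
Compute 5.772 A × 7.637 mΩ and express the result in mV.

44.080764 mV

5.772 × 7.637e-3 = 44.080764e-3 V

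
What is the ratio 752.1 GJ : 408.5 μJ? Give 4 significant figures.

(752.1 × 10^9) / (408.5 × 10^-6) = 1.8411 × 10^15

1841000000000000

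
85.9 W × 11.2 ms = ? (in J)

0.96208 J

85.9 × 11.2e-3 = 962.08e-3 J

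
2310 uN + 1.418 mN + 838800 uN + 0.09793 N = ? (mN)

In mN:
  2310 uN = 2310 × 10^-3 mN = 2.31
  1.418 mN → 1.418
  838800 uN = 838800 × 10^-3 mN = 838.8
  0.09793 N = 0.09793 × 10^3 mN = 97.93
Sum: 2.31 + 1.418 + 838.8 + 97.93 = 940.458

940.458 mN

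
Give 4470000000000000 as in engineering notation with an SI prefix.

4.47 ms

= 4.47 × 10^-3 s; 10^-3 is milli.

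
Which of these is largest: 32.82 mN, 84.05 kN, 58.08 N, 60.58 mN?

32.82 mN = 0.03282 N
84.05 kN = 84050 N
58.08 N = 58.08 N
60.58 mN = 0.06058 N

84.05 kN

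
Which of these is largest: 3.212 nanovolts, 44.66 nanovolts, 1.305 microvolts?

3.212 nanovolts = 0.000000003212 volts
44.66 nanovolts = 0.00000004466 volts
1.305 microvolts = 0.000001305 volts

1.305 microvolts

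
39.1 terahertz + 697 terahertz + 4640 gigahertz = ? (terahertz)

In terahertz:
  39.1 terahertz → 39.1
  697 terahertz → 697
  4640 gigahertz = 4640e-3 terahertz = 4.64
Sum: 39.1 + 697 + 4.64 = 740.74

740.74 terahertz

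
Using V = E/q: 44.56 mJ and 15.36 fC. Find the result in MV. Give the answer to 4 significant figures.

2901000 MV

(44.56 × 10⁻³) / (15.36 × 10⁻¹⁵) = 2.90104 × 10¹² V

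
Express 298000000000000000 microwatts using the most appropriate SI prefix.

298 gigawatts

= 298 × 10⁹ watts; 10⁹ is giga.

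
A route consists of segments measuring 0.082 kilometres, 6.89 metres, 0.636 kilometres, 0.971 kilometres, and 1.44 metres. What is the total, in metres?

1697.33 metres

In metres:
  0.082 kilometres = 0.082 × 10^3 metres = 82
  6.89 metres → 6.89
  0.636 kilometres = 0.636 × 10^3 metres = 636
  0.971 kilometres = 0.971 × 10^3 metres = 971
  1.44 metres → 1.44
Sum: 82 + 6.89 + 636 + 971 + 1.44 = 1697.33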